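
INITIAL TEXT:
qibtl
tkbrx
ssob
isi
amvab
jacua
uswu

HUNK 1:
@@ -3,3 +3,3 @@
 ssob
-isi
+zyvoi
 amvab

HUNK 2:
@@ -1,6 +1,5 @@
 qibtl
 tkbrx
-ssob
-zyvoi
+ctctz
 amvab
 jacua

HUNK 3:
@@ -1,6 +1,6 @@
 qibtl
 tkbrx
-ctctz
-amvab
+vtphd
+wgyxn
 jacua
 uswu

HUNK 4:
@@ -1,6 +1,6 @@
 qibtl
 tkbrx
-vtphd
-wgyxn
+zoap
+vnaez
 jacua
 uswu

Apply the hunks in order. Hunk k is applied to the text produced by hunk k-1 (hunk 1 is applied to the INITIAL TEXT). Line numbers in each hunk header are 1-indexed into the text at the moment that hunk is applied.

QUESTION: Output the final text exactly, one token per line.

Hunk 1: at line 3 remove [isi] add [zyvoi] -> 7 lines: qibtl tkbrx ssob zyvoi amvab jacua uswu
Hunk 2: at line 1 remove [ssob,zyvoi] add [ctctz] -> 6 lines: qibtl tkbrx ctctz amvab jacua uswu
Hunk 3: at line 1 remove [ctctz,amvab] add [vtphd,wgyxn] -> 6 lines: qibtl tkbrx vtphd wgyxn jacua uswu
Hunk 4: at line 1 remove [vtphd,wgyxn] add [zoap,vnaez] -> 6 lines: qibtl tkbrx zoap vnaez jacua uswu

Answer: qibtl
tkbrx
zoap
vnaez
jacua
uswu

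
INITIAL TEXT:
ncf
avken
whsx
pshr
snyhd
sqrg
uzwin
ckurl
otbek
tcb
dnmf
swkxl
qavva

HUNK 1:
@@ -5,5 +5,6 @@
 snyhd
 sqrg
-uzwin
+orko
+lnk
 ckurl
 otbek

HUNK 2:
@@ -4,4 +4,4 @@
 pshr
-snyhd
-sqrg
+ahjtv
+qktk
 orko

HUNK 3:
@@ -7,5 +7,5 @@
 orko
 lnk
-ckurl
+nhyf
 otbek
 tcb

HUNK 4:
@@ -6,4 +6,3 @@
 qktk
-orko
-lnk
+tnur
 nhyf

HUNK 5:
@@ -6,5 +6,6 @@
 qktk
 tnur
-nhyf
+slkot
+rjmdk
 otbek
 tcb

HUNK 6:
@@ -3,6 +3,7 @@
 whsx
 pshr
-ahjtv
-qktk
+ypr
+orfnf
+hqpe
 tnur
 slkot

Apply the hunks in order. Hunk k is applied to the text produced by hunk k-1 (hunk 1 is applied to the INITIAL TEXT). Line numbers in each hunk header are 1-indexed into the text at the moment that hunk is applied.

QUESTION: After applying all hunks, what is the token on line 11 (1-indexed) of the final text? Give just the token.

Answer: otbek

Derivation:
Hunk 1: at line 5 remove [uzwin] add [orko,lnk] -> 14 lines: ncf avken whsx pshr snyhd sqrg orko lnk ckurl otbek tcb dnmf swkxl qavva
Hunk 2: at line 4 remove [snyhd,sqrg] add [ahjtv,qktk] -> 14 lines: ncf avken whsx pshr ahjtv qktk orko lnk ckurl otbek tcb dnmf swkxl qavva
Hunk 3: at line 7 remove [ckurl] add [nhyf] -> 14 lines: ncf avken whsx pshr ahjtv qktk orko lnk nhyf otbek tcb dnmf swkxl qavva
Hunk 4: at line 6 remove [orko,lnk] add [tnur] -> 13 lines: ncf avken whsx pshr ahjtv qktk tnur nhyf otbek tcb dnmf swkxl qavva
Hunk 5: at line 6 remove [nhyf] add [slkot,rjmdk] -> 14 lines: ncf avken whsx pshr ahjtv qktk tnur slkot rjmdk otbek tcb dnmf swkxl qavva
Hunk 6: at line 3 remove [ahjtv,qktk] add [ypr,orfnf,hqpe] -> 15 lines: ncf avken whsx pshr ypr orfnf hqpe tnur slkot rjmdk otbek tcb dnmf swkxl qavva
Final line 11: otbek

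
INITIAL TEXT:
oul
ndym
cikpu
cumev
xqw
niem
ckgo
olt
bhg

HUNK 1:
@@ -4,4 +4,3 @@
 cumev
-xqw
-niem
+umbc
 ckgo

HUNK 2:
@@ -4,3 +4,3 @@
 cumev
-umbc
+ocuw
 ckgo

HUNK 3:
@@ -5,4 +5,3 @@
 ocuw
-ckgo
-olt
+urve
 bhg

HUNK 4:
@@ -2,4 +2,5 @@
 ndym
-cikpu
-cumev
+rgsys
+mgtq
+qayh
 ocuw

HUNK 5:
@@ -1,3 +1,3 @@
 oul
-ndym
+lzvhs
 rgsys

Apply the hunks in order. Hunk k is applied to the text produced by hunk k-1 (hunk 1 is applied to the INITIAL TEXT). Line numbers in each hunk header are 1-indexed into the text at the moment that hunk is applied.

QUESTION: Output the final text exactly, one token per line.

Answer: oul
lzvhs
rgsys
mgtq
qayh
ocuw
urve
bhg

Derivation:
Hunk 1: at line 4 remove [xqw,niem] add [umbc] -> 8 lines: oul ndym cikpu cumev umbc ckgo olt bhg
Hunk 2: at line 4 remove [umbc] add [ocuw] -> 8 lines: oul ndym cikpu cumev ocuw ckgo olt bhg
Hunk 3: at line 5 remove [ckgo,olt] add [urve] -> 7 lines: oul ndym cikpu cumev ocuw urve bhg
Hunk 4: at line 2 remove [cikpu,cumev] add [rgsys,mgtq,qayh] -> 8 lines: oul ndym rgsys mgtq qayh ocuw urve bhg
Hunk 5: at line 1 remove [ndym] add [lzvhs] -> 8 lines: oul lzvhs rgsys mgtq qayh ocuw urve bhg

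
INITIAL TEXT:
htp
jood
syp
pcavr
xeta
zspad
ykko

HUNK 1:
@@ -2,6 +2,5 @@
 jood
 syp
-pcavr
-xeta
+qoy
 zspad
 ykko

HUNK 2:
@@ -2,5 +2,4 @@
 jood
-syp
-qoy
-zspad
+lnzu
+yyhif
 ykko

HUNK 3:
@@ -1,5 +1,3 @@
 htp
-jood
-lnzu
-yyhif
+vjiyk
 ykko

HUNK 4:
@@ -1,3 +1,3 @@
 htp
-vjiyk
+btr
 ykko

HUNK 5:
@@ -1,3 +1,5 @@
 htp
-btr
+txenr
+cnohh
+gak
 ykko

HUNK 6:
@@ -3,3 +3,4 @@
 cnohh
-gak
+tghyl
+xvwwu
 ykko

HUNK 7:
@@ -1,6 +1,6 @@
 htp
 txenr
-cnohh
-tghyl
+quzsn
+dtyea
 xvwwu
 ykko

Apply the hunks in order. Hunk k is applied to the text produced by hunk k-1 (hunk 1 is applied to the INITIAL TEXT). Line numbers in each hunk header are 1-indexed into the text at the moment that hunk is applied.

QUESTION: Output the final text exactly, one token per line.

Answer: htp
txenr
quzsn
dtyea
xvwwu
ykko

Derivation:
Hunk 1: at line 2 remove [pcavr,xeta] add [qoy] -> 6 lines: htp jood syp qoy zspad ykko
Hunk 2: at line 2 remove [syp,qoy,zspad] add [lnzu,yyhif] -> 5 lines: htp jood lnzu yyhif ykko
Hunk 3: at line 1 remove [jood,lnzu,yyhif] add [vjiyk] -> 3 lines: htp vjiyk ykko
Hunk 4: at line 1 remove [vjiyk] add [btr] -> 3 lines: htp btr ykko
Hunk 5: at line 1 remove [btr] add [txenr,cnohh,gak] -> 5 lines: htp txenr cnohh gak ykko
Hunk 6: at line 3 remove [gak] add [tghyl,xvwwu] -> 6 lines: htp txenr cnohh tghyl xvwwu ykko
Hunk 7: at line 1 remove [cnohh,tghyl] add [quzsn,dtyea] -> 6 lines: htp txenr quzsn dtyea xvwwu ykko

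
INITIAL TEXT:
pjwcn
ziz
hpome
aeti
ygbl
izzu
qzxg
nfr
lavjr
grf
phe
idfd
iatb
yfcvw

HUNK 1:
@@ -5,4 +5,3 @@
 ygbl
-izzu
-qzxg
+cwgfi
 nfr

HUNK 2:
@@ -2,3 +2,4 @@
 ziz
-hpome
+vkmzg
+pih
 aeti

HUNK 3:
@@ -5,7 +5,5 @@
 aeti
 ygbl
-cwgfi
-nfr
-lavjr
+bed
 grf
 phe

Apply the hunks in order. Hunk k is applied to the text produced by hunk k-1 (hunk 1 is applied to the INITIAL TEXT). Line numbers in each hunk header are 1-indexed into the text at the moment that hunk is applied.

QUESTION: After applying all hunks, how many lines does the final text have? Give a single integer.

Hunk 1: at line 5 remove [izzu,qzxg] add [cwgfi] -> 13 lines: pjwcn ziz hpome aeti ygbl cwgfi nfr lavjr grf phe idfd iatb yfcvw
Hunk 2: at line 2 remove [hpome] add [vkmzg,pih] -> 14 lines: pjwcn ziz vkmzg pih aeti ygbl cwgfi nfr lavjr grf phe idfd iatb yfcvw
Hunk 3: at line 5 remove [cwgfi,nfr,lavjr] add [bed] -> 12 lines: pjwcn ziz vkmzg pih aeti ygbl bed grf phe idfd iatb yfcvw
Final line count: 12

Answer: 12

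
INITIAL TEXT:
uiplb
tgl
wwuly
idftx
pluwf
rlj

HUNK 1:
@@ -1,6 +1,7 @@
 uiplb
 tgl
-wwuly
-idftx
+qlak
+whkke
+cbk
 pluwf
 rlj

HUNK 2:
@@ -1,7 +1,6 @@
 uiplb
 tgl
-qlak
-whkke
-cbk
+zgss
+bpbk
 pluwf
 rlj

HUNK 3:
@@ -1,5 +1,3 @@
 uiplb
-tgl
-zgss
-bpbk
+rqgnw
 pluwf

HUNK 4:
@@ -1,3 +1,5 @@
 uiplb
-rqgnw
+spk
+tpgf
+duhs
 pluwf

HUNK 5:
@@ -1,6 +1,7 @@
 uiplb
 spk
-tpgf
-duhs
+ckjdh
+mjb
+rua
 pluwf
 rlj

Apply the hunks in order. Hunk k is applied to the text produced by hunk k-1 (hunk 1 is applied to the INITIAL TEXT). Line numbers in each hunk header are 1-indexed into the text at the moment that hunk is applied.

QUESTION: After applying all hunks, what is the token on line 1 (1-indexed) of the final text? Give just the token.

Hunk 1: at line 1 remove [wwuly,idftx] add [qlak,whkke,cbk] -> 7 lines: uiplb tgl qlak whkke cbk pluwf rlj
Hunk 2: at line 1 remove [qlak,whkke,cbk] add [zgss,bpbk] -> 6 lines: uiplb tgl zgss bpbk pluwf rlj
Hunk 3: at line 1 remove [tgl,zgss,bpbk] add [rqgnw] -> 4 lines: uiplb rqgnw pluwf rlj
Hunk 4: at line 1 remove [rqgnw] add [spk,tpgf,duhs] -> 6 lines: uiplb spk tpgf duhs pluwf rlj
Hunk 5: at line 1 remove [tpgf,duhs] add [ckjdh,mjb,rua] -> 7 lines: uiplb spk ckjdh mjb rua pluwf rlj
Final line 1: uiplb

Answer: uiplb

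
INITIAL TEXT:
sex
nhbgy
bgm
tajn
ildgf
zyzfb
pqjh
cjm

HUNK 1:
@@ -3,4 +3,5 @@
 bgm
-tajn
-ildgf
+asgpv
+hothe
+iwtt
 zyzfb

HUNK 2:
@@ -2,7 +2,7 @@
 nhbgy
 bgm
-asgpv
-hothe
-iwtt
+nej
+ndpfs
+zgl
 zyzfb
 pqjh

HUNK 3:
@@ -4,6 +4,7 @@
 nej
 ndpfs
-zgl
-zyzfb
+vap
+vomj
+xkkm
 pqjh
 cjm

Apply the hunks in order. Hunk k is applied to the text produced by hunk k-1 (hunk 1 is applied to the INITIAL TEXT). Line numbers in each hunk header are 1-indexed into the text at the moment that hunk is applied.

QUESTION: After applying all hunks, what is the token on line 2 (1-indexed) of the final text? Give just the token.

Hunk 1: at line 3 remove [tajn,ildgf] add [asgpv,hothe,iwtt] -> 9 lines: sex nhbgy bgm asgpv hothe iwtt zyzfb pqjh cjm
Hunk 2: at line 2 remove [asgpv,hothe,iwtt] add [nej,ndpfs,zgl] -> 9 lines: sex nhbgy bgm nej ndpfs zgl zyzfb pqjh cjm
Hunk 3: at line 4 remove [zgl,zyzfb] add [vap,vomj,xkkm] -> 10 lines: sex nhbgy bgm nej ndpfs vap vomj xkkm pqjh cjm
Final line 2: nhbgy

Answer: nhbgy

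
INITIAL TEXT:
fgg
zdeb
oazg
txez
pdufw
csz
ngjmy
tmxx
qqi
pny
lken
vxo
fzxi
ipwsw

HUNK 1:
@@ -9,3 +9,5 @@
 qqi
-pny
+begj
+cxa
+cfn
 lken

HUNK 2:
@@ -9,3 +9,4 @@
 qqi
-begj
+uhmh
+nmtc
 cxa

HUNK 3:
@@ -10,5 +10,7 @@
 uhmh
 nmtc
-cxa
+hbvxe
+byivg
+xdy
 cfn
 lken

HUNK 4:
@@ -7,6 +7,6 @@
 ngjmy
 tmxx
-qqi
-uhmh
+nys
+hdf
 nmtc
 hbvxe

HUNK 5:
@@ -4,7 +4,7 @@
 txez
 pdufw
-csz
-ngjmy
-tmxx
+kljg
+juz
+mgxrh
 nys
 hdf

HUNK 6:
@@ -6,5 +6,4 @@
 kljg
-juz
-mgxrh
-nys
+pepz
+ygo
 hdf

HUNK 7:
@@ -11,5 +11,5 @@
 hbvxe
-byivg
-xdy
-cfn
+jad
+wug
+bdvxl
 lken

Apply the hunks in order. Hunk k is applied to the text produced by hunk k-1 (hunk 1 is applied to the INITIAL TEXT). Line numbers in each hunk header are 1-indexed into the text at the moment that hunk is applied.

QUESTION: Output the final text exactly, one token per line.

Hunk 1: at line 9 remove [pny] add [begj,cxa,cfn] -> 16 lines: fgg zdeb oazg txez pdufw csz ngjmy tmxx qqi begj cxa cfn lken vxo fzxi ipwsw
Hunk 2: at line 9 remove [begj] add [uhmh,nmtc] -> 17 lines: fgg zdeb oazg txez pdufw csz ngjmy tmxx qqi uhmh nmtc cxa cfn lken vxo fzxi ipwsw
Hunk 3: at line 10 remove [cxa] add [hbvxe,byivg,xdy] -> 19 lines: fgg zdeb oazg txez pdufw csz ngjmy tmxx qqi uhmh nmtc hbvxe byivg xdy cfn lken vxo fzxi ipwsw
Hunk 4: at line 7 remove [qqi,uhmh] add [nys,hdf] -> 19 lines: fgg zdeb oazg txez pdufw csz ngjmy tmxx nys hdf nmtc hbvxe byivg xdy cfn lken vxo fzxi ipwsw
Hunk 5: at line 4 remove [csz,ngjmy,tmxx] add [kljg,juz,mgxrh] -> 19 lines: fgg zdeb oazg txez pdufw kljg juz mgxrh nys hdf nmtc hbvxe byivg xdy cfn lken vxo fzxi ipwsw
Hunk 6: at line 6 remove [juz,mgxrh,nys] add [pepz,ygo] -> 18 lines: fgg zdeb oazg txez pdufw kljg pepz ygo hdf nmtc hbvxe byivg xdy cfn lken vxo fzxi ipwsw
Hunk 7: at line 11 remove [byivg,xdy,cfn] add [jad,wug,bdvxl] -> 18 lines: fgg zdeb oazg txez pdufw kljg pepz ygo hdf nmtc hbvxe jad wug bdvxl lken vxo fzxi ipwsw

Answer: fgg
zdeb
oazg
txez
pdufw
kljg
pepz
ygo
hdf
nmtc
hbvxe
jad
wug
bdvxl
lken
vxo
fzxi
ipwsw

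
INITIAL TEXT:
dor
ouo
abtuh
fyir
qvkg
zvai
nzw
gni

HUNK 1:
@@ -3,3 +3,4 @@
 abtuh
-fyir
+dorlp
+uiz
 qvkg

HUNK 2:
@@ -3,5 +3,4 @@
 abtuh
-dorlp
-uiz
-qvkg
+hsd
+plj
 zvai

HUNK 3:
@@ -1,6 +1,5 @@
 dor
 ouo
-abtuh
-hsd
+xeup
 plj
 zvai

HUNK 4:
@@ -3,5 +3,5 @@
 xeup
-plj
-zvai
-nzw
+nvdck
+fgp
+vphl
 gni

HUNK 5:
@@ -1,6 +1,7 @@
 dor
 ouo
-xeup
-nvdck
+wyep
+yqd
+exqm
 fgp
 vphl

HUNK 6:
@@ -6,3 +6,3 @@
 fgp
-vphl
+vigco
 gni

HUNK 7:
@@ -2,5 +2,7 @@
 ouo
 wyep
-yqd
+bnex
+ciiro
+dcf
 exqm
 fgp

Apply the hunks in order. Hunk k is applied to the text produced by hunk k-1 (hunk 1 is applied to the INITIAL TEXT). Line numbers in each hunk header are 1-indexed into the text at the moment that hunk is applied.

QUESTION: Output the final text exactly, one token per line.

Hunk 1: at line 3 remove [fyir] add [dorlp,uiz] -> 9 lines: dor ouo abtuh dorlp uiz qvkg zvai nzw gni
Hunk 2: at line 3 remove [dorlp,uiz,qvkg] add [hsd,plj] -> 8 lines: dor ouo abtuh hsd plj zvai nzw gni
Hunk 3: at line 1 remove [abtuh,hsd] add [xeup] -> 7 lines: dor ouo xeup plj zvai nzw gni
Hunk 4: at line 3 remove [plj,zvai,nzw] add [nvdck,fgp,vphl] -> 7 lines: dor ouo xeup nvdck fgp vphl gni
Hunk 5: at line 1 remove [xeup,nvdck] add [wyep,yqd,exqm] -> 8 lines: dor ouo wyep yqd exqm fgp vphl gni
Hunk 6: at line 6 remove [vphl] add [vigco] -> 8 lines: dor ouo wyep yqd exqm fgp vigco gni
Hunk 7: at line 2 remove [yqd] add [bnex,ciiro,dcf] -> 10 lines: dor ouo wyep bnex ciiro dcf exqm fgp vigco gni

Answer: dor
ouo
wyep
bnex
ciiro
dcf
exqm
fgp
vigco
gni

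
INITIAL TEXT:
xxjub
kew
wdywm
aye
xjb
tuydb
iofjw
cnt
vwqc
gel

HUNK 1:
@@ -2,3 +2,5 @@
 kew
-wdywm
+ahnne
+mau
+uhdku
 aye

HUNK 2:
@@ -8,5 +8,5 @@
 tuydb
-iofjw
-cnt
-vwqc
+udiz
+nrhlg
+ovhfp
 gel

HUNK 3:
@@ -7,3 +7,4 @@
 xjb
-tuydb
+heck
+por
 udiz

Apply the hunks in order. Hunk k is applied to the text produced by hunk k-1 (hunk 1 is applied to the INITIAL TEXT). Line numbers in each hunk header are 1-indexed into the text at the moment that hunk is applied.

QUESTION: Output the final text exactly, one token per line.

Hunk 1: at line 2 remove [wdywm] add [ahnne,mau,uhdku] -> 12 lines: xxjub kew ahnne mau uhdku aye xjb tuydb iofjw cnt vwqc gel
Hunk 2: at line 8 remove [iofjw,cnt,vwqc] add [udiz,nrhlg,ovhfp] -> 12 lines: xxjub kew ahnne mau uhdku aye xjb tuydb udiz nrhlg ovhfp gel
Hunk 3: at line 7 remove [tuydb] add [heck,por] -> 13 lines: xxjub kew ahnne mau uhdku aye xjb heck por udiz nrhlg ovhfp gel

Answer: xxjub
kew
ahnne
mau
uhdku
aye
xjb
heck
por
udiz
nrhlg
ovhfp
gel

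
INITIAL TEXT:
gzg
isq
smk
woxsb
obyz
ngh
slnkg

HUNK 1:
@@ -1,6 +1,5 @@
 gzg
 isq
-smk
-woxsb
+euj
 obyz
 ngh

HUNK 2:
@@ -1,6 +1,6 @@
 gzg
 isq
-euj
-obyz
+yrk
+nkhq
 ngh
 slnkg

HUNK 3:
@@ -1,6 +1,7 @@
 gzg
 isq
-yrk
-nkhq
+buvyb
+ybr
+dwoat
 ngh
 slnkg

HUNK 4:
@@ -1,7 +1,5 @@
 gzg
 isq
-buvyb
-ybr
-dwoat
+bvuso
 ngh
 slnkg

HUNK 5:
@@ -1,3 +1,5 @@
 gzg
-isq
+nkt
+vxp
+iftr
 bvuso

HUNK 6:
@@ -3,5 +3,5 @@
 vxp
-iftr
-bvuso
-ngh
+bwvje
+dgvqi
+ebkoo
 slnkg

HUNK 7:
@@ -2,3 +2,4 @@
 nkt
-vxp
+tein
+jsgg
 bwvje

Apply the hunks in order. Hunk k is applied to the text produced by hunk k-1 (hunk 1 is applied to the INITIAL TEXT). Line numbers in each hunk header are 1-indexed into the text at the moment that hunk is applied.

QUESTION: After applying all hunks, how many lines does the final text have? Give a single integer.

Answer: 8

Derivation:
Hunk 1: at line 1 remove [smk,woxsb] add [euj] -> 6 lines: gzg isq euj obyz ngh slnkg
Hunk 2: at line 1 remove [euj,obyz] add [yrk,nkhq] -> 6 lines: gzg isq yrk nkhq ngh slnkg
Hunk 3: at line 1 remove [yrk,nkhq] add [buvyb,ybr,dwoat] -> 7 lines: gzg isq buvyb ybr dwoat ngh slnkg
Hunk 4: at line 1 remove [buvyb,ybr,dwoat] add [bvuso] -> 5 lines: gzg isq bvuso ngh slnkg
Hunk 5: at line 1 remove [isq] add [nkt,vxp,iftr] -> 7 lines: gzg nkt vxp iftr bvuso ngh slnkg
Hunk 6: at line 3 remove [iftr,bvuso,ngh] add [bwvje,dgvqi,ebkoo] -> 7 lines: gzg nkt vxp bwvje dgvqi ebkoo slnkg
Hunk 7: at line 2 remove [vxp] add [tein,jsgg] -> 8 lines: gzg nkt tein jsgg bwvje dgvqi ebkoo slnkg
Final line count: 8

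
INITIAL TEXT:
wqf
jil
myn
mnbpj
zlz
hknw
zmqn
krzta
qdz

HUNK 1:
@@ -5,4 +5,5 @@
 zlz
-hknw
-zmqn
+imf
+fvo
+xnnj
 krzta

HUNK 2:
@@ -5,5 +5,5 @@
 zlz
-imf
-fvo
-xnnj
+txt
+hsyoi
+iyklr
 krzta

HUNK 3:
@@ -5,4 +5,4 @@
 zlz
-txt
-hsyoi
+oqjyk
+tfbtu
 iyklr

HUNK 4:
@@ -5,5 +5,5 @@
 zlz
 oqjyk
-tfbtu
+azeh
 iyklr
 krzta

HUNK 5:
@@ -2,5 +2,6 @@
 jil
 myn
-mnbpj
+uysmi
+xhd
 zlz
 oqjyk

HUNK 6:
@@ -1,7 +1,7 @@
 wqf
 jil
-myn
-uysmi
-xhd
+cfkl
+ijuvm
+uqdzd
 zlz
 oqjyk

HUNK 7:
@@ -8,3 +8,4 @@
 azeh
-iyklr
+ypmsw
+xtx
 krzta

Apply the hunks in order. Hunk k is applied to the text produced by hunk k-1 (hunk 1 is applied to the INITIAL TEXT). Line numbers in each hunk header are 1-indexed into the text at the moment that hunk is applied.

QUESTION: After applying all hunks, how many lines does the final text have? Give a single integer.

Answer: 12

Derivation:
Hunk 1: at line 5 remove [hknw,zmqn] add [imf,fvo,xnnj] -> 10 lines: wqf jil myn mnbpj zlz imf fvo xnnj krzta qdz
Hunk 2: at line 5 remove [imf,fvo,xnnj] add [txt,hsyoi,iyklr] -> 10 lines: wqf jil myn mnbpj zlz txt hsyoi iyklr krzta qdz
Hunk 3: at line 5 remove [txt,hsyoi] add [oqjyk,tfbtu] -> 10 lines: wqf jil myn mnbpj zlz oqjyk tfbtu iyklr krzta qdz
Hunk 4: at line 5 remove [tfbtu] add [azeh] -> 10 lines: wqf jil myn mnbpj zlz oqjyk azeh iyklr krzta qdz
Hunk 5: at line 2 remove [mnbpj] add [uysmi,xhd] -> 11 lines: wqf jil myn uysmi xhd zlz oqjyk azeh iyklr krzta qdz
Hunk 6: at line 1 remove [myn,uysmi,xhd] add [cfkl,ijuvm,uqdzd] -> 11 lines: wqf jil cfkl ijuvm uqdzd zlz oqjyk azeh iyklr krzta qdz
Hunk 7: at line 8 remove [iyklr] add [ypmsw,xtx] -> 12 lines: wqf jil cfkl ijuvm uqdzd zlz oqjyk azeh ypmsw xtx krzta qdz
Final line count: 12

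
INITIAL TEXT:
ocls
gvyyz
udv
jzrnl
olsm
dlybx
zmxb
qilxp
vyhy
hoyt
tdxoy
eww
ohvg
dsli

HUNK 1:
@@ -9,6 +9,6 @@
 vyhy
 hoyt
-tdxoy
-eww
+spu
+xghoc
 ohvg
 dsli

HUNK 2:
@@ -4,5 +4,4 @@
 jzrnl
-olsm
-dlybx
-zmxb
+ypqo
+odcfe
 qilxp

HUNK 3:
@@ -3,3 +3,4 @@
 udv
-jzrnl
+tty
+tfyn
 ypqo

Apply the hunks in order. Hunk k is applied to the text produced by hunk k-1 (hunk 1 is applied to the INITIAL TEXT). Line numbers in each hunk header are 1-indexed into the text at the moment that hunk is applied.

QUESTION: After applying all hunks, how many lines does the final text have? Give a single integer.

Hunk 1: at line 9 remove [tdxoy,eww] add [spu,xghoc] -> 14 lines: ocls gvyyz udv jzrnl olsm dlybx zmxb qilxp vyhy hoyt spu xghoc ohvg dsli
Hunk 2: at line 4 remove [olsm,dlybx,zmxb] add [ypqo,odcfe] -> 13 lines: ocls gvyyz udv jzrnl ypqo odcfe qilxp vyhy hoyt spu xghoc ohvg dsli
Hunk 3: at line 3 remove [jzrnl] add [tty,tfyn] -> 14 lines: ocls gvyyz udv tty tfyn ypqo odcfe qilxp vyhy hoyt spu xghoc ohvg dsli
Final line count: 14

Answer: 14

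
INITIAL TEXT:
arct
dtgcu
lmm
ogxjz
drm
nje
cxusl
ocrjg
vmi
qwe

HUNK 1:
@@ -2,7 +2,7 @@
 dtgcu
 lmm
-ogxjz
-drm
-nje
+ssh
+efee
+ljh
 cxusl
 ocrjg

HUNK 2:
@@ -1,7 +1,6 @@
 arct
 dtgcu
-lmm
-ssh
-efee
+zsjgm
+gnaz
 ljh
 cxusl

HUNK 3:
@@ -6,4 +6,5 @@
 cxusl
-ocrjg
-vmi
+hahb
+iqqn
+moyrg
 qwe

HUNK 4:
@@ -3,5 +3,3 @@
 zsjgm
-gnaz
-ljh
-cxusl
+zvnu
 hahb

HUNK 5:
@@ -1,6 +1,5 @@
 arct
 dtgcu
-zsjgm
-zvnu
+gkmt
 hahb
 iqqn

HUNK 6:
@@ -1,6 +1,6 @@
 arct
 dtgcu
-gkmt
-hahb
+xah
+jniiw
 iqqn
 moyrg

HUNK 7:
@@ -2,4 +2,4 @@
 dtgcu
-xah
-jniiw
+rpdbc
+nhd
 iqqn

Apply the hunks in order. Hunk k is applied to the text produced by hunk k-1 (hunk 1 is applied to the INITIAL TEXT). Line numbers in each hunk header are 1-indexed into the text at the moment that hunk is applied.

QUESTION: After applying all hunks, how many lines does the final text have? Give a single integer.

Answer: 7

Derivation:
Hunk 1: at line 2 remove [ogxjz,drm,nje] add [ssh,efee,ljh] -> 10 lines: arct dtgcu lmm ssh efee ljh cxusl ocrjg vmi qwe
Hunk 2: at line 1 remove [lmm,ssh,efee] add [zsjgm,gnaz] -> 9 lines: arct dtgcu zsjgm gnaz ljh cxusl ocrjg vmi qwe
Hunk 3: at line 6 remove [ocrjg,vmi] add [hahb,iqqn,moyrg] -> 10 lines: arct dtgcu zsjgm gnaz ljh cxusl hahb iqqn moyrg qwe
Hunk 4: at line 3 remove [gnaz,ljh,cxusl] add [zvnu] -> 8 lines: arct dtgcu zsjgm zvnu hahb iqqn moyrg qwe
Hunk 5: at line 1 remove [zsjgm,zvnu] add [gkmt] -> 7 lines: arct dtgcu gkmt hahb iqqn moyrg qwe
Hunk 6: at line 1 remove [gkmt,hahb] add [xah,jniiw] -> 7 lines: arct dtgcu xah jniiw iqqn moyrg qwe
Hunk 7: at line 2 remove [xah,jniiw] add [rpdbc,nhd] -> 7 lines: arct dtgcu rpdbc nhd iqqn moyrg qwe
Final line count: 7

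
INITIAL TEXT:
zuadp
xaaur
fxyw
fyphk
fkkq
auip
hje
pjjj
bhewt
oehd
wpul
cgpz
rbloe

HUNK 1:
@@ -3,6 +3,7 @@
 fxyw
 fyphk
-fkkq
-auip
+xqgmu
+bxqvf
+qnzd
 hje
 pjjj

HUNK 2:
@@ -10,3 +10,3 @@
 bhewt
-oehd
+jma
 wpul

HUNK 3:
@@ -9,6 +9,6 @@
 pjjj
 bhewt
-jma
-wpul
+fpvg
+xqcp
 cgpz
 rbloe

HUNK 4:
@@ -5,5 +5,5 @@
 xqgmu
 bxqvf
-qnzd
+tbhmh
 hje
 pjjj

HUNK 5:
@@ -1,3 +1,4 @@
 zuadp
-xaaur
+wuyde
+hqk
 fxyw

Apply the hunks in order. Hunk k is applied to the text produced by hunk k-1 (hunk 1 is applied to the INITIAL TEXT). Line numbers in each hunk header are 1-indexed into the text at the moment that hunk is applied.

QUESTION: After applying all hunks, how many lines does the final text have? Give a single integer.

Hunk 1: at line 3 remove [fkkq,auip] add [xqgmu,bxqvf,qnzd] -> 14 lines: zuadp xaaur fxyw fyphk xqgmu bxqvf qnzd hje pjjj bhewt oehd wpul cgpz rbloe
Hunk 2: at line 10 remove [oehd] add [jma] -> 14 lines: zuadp xaaur fxyw fyphk xqgmu bxqvf qnzd hje pjjj bhewt jma wpul cgpz rbloe
Hunk 3: at line 9 remove [jma,wpul] add [fpvg,xqcp] -> 14 lines: zuadp xaaur fxyw fyphk xqgmu bxqvf qnzd hje pjjj bhewt fpvg xqcp cgpz rbloe
Hunk 4: at line 5 remove [qnzd] add [tbhmh] -> 14 lines: zuadp xaaur fxyw fyphk xqgmu bxqvf tbhmh hje pjjj bhewt fpvg xqcp cgpz rbloe
Hunk 5: at line 1 remove [xaaur] add [wuyde,hqk] -> 15 lines: zuadp wuyde hqk fxyw fyphk xqgmu bxqvf tbhmh hje pjjj bhewt fpvg xqcp cgpz rbloe
Final line count: 15

Answer: 15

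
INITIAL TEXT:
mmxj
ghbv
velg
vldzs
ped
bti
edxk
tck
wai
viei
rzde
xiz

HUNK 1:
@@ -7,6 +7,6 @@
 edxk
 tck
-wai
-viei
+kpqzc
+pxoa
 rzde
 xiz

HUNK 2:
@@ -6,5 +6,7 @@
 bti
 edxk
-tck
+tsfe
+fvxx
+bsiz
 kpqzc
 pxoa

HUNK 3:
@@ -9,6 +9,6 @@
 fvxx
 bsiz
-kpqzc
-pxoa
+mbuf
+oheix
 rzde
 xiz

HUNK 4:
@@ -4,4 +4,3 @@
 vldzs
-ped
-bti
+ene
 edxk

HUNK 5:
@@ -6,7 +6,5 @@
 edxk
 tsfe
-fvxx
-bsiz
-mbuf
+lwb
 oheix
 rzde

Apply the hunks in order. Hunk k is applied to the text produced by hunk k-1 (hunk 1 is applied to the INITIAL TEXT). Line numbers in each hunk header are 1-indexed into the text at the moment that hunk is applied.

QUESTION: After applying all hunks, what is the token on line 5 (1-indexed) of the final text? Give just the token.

Hunk 1: at line 7 remove [wai,viei] add [kpqzc,pxoa] -> 12 lines: mmxj ghbv velg vldzs ped bti edxk tck kpqzc pxoa rzde xiz
Hunk 2: at line 6 remove [tck] add [tsfe,fvxx,bsiz] -> 14 lines: mmxj ghbv velg vldzs ped bti edxk tsfe fvxx bsiz kpqzc pxoa rzde xiz
Hunk 3: at line 9 remove [kpqzc,pxoa] add [mbuf,oheix] -> 14 lines: mmxj ghbv velg vldzs ped bti edxk tsfe fvxx bsiz mbuf oheix rzde xiz
Hunk 4: at line 4 remove [ped,bti] add [ene] -> 13 lines: mmxj ghbv velg vldzs ene edxk tsfe fvxx bsiz mbuf oheix rzde xiz
Hunk 5: at line 6 remove [fvxx,bsiz,mbuf] add [lwb] -> 11 lines: mmxj ghbv velg vldzs ene edxk tsfe lwb oheix rzde xiz
Final line 5: ene

Answer: ene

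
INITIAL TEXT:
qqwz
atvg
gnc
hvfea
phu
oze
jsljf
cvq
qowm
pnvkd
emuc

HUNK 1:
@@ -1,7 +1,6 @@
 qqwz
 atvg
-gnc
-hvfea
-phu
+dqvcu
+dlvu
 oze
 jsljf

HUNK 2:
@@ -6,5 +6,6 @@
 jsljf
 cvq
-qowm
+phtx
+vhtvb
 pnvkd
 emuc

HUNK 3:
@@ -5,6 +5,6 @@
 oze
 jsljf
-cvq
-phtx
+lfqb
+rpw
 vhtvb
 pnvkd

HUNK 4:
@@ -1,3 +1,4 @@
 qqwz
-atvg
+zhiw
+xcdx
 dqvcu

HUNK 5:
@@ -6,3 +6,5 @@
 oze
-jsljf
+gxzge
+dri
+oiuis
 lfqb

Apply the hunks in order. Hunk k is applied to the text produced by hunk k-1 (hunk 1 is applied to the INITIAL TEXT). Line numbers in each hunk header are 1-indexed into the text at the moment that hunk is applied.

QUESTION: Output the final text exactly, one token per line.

Answer: qqwz
zhiw
xcdx
dqvcu
dlvu
oze
gxzge
dri
oiuis
lfqb
rpw
vhtvb
pnvkd
emuc

Derivation:
Hunk 1: at line 1 remove [gnc,hvfea,phu] add [dqvcu,dlvu] -> 10 lines: qqwz atvg dqvcu dlvu oze jsljf cvq qowm pnvkd emuc
Hunk 2: at line 6 remove [qowm] add [phtx,vhtvb] -> 11 lines: qqwz atvg dqvcu dlvu oze jsljf cvq phtx vhtvb pnvkd emuc
Hunk 3: at line 5 remove [cvq,phtx] add [lfqb,rpw] -> 11 lines: qqwz atvg dqvcu dlvu oze jsljf lfqb rpw vhtvb pnvkd emuc
Hunk 4: at line 1 remove [atvg] add [zhiw,xcdx] -> 12 lines: qqwz zhiw xcdx dqvcu dlvu oze jsljf lfqb rpw vhtvb pnvkd emuc
Hunk 5: at line 6 remove [jsljf] add [gxzge,dri,oiuis] -> 14 lines: qqwz zhiw xcdx dqvcu dlvu oze gxzge dri oiuis lfqb rpw vhtvb pnvkd emuc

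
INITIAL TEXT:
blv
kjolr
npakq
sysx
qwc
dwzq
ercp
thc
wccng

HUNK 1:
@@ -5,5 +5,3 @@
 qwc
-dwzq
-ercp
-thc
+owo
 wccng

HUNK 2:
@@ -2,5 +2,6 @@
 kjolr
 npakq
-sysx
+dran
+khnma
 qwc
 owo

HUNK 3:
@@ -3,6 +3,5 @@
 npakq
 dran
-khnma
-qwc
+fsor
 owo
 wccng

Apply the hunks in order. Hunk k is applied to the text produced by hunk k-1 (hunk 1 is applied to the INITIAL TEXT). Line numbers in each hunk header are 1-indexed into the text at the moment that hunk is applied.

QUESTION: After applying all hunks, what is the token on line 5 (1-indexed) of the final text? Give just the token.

Answer: fsor

Derivation:
Hunk 1: at line 5 remove [dwzq,ercp,thc] add [owo] -> 7 lines: blv kjolr npakq sysx qwc owo wccng
Hunk 2: at line 2 remove [sysx] add [dran,khnma] -> 8 lines: blv kjolr npakq dran khnma qwc owo wccng
Hunk 3: at line 3 remove [khnma,qwc] add [fsor] -> 7 lines: blv kjolr npakq dran fsor owo wccng
Final line 5: fsor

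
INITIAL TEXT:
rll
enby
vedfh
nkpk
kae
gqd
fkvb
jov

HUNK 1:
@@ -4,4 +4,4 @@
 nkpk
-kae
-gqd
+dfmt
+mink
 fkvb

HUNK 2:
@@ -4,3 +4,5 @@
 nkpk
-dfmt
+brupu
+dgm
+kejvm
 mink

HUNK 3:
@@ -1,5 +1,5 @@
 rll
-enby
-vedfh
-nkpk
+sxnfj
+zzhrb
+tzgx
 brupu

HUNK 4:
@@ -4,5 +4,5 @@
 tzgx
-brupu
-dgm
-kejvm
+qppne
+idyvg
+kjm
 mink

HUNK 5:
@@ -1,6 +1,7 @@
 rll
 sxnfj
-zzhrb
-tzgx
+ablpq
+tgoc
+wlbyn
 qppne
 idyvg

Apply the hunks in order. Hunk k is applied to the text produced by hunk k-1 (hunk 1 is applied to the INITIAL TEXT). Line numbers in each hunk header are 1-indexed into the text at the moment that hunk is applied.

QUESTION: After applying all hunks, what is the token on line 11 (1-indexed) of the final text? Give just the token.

Answer: jov

Derivation:
Hunk 1: at line 4 remove [kae,gqd] add [dfmt,mink] -> 8 lines: rll enby vedfh nkpk dfmt mink fkvb jov
Hunk 2: at line 4 remove [dfmt] add [brupu,dgm,kejvm] -> 10 lines: rll enby vedfh nkpk brupu dgm kejvm mink fkvb jov
Hunk 3: at line 1 remove [enby,vedfh,nkpk] add [sxnfj,zzhrb,tzgx] -> 10 lines: rll sxnfj zzhrb tzgx brupu dgm kejvm mink fkvb jov
Hunk 4: at line 4 remove [brupu,dgm,kejvm] add [qppne,idyvg,kjm] -> 10 lines: rll sxnfj zzhrb tzgx qppne idyvg kjm mink fkvb jov
Hunk 5: at line 1 remove [zzhrb,tzgx] add [ablpq,tgoc,wlbyn] -> 11 lines: rll sxnfj ablpq tgoc wlbyn qppne idyvg kjm mink fkvb jov
Final line 11: jov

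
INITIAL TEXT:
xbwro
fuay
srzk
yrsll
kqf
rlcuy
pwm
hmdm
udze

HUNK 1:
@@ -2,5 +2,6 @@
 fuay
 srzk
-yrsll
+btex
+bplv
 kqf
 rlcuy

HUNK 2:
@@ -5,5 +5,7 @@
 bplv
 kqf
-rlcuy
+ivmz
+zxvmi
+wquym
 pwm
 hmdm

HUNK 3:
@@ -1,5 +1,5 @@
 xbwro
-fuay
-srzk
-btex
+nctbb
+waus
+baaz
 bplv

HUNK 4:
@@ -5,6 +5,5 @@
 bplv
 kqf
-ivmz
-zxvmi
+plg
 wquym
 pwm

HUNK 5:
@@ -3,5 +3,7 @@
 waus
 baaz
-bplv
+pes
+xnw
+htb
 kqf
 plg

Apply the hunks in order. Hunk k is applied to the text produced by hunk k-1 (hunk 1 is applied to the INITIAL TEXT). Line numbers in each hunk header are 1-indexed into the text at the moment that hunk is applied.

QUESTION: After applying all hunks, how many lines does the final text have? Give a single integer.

Hunk 1: at line 2 remove [yrsll] add [btex,bplv] -> 10 lines: xbwro fuay srzk btex bplv kqf rlcuy pwm hmdm udze
Hunk 2: at line 5 remove [rlcuy] add [ivmz,zxvmi,wquym] -> 12 lines: xbwro fuay srzk btex bplv kqf ivmz zxvmi wquym pwm hmdm udze
Hunk 3: at line 1 remove [fuay,srzk,btex] add [nctbb,waus,baaz] -> 12 lines: xbwro nctbb waus baaz bplv kqf ivmz zxvmi wquym pwm hmdm udze
Hunk 4: at line 5 remove [ivmz,zxvmi] add [plg] -> 11 lines: xbwro nctbb waus baaz bplv kqf plg wquym pwm hmdm udze
Hunk 5: at line 3 remove [bplv] add [pes,xnw,htb] -> 13 lines: xbwro nctbb waus baaz pes xnw htb kqf plg wquym pwm hmdm udze
Final line count: 13

Answer: 13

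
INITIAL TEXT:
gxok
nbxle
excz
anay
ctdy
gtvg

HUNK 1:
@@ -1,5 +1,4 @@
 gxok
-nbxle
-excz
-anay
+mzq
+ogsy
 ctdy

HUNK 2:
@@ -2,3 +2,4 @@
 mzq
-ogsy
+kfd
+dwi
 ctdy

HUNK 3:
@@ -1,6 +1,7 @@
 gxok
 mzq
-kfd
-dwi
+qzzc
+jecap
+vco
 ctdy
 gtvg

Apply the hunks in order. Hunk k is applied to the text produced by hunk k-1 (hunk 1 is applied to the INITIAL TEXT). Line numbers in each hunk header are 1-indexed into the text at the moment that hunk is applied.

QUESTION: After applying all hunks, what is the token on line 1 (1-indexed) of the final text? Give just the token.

Hunk 1: at line 1 remove [nbxle,excz,anay] add [mzq,ogsy] -> 5 lines: gxok mzq ogsy ctdy gtvg
Hunk 2: at line 2 remove [ogsy] add [kfd,dwi] -> 6 lines: gxok mzq kfd dwi ctdy gtvg
Hunk 3: at line 1 remove [kfd,dwi] add [qzzc,jecap,vco] -> 7 lines: gxok mzq qzzc jecap vco ctdy gtvg
Final line 1: gxok

Answer: gxok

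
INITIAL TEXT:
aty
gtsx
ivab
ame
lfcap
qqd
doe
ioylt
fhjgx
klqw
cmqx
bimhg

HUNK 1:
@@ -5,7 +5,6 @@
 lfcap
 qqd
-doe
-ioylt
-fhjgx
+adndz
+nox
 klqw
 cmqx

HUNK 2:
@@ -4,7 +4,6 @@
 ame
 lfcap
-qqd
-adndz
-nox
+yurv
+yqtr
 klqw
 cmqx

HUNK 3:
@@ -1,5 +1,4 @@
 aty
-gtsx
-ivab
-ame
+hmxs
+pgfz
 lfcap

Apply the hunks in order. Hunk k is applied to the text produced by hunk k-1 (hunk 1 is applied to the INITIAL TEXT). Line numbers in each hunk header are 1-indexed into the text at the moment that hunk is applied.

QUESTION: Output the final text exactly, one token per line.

Hunk 1: at line 5 remove [doe,ioylt,fhjgx] add [adndz,nox] -> 11 lines: aty gtsx ivab ame lfcap qqd adndz nox klqw cmqx bimhg
Hunk 2: at line 4 remove [qqd,adndz,nox] add [yurv,yqtr] -> 10 lines: aty gtsx ivab ame lfcap yurv yqtr klqw cmqx bimhg
Hunk 3: at line 1 remove [gtsx,ivab,ame] add [hmxs,pgfz] -> 9 lines: aty hmxs pgfz lfcap yurv yqtr klqw cmqx bimhg

Answer: aty
hmxs
pgfz
lfcap
yurv
yqtr
klqw
cmqx
bimhg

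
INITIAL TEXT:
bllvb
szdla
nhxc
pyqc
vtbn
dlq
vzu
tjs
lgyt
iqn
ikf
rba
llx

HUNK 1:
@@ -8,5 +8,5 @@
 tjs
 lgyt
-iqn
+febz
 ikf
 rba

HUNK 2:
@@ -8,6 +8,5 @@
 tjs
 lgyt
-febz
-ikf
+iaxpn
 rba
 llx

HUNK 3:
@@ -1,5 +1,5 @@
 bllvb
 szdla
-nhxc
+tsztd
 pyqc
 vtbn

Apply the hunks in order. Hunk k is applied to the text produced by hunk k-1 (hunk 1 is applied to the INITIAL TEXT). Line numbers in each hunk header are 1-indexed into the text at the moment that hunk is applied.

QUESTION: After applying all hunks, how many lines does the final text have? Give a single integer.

Answer: 12

Derivation:
Hunk 1: at line 8 remove [iqn] add [febz] -> 13 lines: bllvb szdla nhxc pyqc vtbn dlq vzu tjs lgyt febz ikf rba llx
Hunk 2: at line 8 remove [febz,ikf] add [iaxpn] -> 12 lines: bllvb szdla nhxc pyqc vtbn dlq vzu tjs lgyt iaxpn rba llx
Hunk 3: at line 1 remove [nhxc] add [tsztd] -> 12 lines: bllvb szdla tsztd pyqc vtbn dlq vzu tjs lgyt iaxpn rba llx
Final line count: 12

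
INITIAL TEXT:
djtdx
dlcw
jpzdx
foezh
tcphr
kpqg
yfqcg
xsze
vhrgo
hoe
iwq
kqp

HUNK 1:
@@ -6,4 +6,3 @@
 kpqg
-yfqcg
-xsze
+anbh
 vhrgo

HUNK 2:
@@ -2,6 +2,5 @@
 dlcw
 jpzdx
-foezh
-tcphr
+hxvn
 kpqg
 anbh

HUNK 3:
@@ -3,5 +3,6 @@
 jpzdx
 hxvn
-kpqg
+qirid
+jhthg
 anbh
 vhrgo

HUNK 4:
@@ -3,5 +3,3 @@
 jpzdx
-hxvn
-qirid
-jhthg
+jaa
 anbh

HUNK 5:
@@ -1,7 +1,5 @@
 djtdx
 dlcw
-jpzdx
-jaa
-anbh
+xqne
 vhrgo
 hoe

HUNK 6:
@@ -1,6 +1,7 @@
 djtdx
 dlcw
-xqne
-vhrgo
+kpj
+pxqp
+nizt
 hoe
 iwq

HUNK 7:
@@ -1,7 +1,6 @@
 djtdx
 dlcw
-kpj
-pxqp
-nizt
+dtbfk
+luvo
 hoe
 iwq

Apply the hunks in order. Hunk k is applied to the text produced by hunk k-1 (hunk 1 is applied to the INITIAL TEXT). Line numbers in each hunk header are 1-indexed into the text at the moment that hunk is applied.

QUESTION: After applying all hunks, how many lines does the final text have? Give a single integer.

Answer: 7

Derivation:
Hunk 1: at line 6 remove [yfqcg,xsze] add [anbh] -> 11 lines: djtdx dlcw jpzdx foezh tcphr kpqg anbh vhrgo hoe iwq kqp
Hunk 2: at line 2 remove [foezh,tcphr] add [hxvn] -> 10 lines: djtdx dlcw jpzdx hxvn kpqg anbh vhrgo hoe iwq kqp
Hunk 3: at line 3 remove [kpqg] add [qirid,jhthg] -> 11 lines: djtdx dlcw jpzdx hxvn qirid jhthg anbh vhrgo hoe iwq kqp
Hunk 4: at line 3 remove [hxvn,qirid,jhthg] add [jaa] -> 9 lines: djtdx dlcw jpzdx jaa anbh vhrgo hoe iwq kqp
Hunk 5: at line 1 remove [jpzdx,jaa,anbh] add [xqne] -> 7 lines: djtdx dlcw xqne vhrgo hoe iwq kqp
Hunk 6: at line 1 remove [xqne,vhrgo] add [kpj,pxqp,nizt] -> 8 lines: djtdx dlcw kpj pxqp nizt hoe iwq kqp
Hunk 7: at line 1 remove [kpj,pxqp,nizt] add [dtbfk,luvo] -> 7 lines: djtdx dlcw dtbfk luvo hoe iwq kqp
Final line count: 7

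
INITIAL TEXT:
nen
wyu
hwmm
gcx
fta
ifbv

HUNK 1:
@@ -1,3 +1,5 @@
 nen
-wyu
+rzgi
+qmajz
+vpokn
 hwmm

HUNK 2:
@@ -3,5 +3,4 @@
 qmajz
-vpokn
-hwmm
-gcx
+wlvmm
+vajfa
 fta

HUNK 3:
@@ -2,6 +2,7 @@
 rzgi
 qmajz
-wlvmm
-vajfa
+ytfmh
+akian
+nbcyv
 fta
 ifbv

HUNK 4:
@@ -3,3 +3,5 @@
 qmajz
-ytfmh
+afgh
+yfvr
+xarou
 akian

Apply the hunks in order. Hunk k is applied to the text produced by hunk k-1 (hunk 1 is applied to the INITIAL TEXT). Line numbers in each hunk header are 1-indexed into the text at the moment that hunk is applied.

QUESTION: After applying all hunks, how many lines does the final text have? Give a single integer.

Hunk 1: at line 1 remove [wyu] add [rzgi,qmajz,vpokn] -> 8 lines: nen rzgi qmajz vpokn hwmm gcx fta ifbv
Hunk 2: at line 3 remove [vpokn,hwmm,gcx] add [wlvmm,vajfa] -> 7 lines: nen rzgi qmajz wlvmm vajfa fta ifbv
Hunk 3: at line 2 remove [wlvmm,vajfa] add [ytfmh,akian,nbcyv] -> 8 lines: nen rzgi qmajz ytfmh akian nbcyv fta ifbv
Hunk 4: at line 3 remove [ytfmh] add [afgh,yfvr,xarou] -> 10 lines: nen rzgi qmajz afgh yfvr xarou akian nbcyv fta ifbv
Final line count: 10

Answer: 10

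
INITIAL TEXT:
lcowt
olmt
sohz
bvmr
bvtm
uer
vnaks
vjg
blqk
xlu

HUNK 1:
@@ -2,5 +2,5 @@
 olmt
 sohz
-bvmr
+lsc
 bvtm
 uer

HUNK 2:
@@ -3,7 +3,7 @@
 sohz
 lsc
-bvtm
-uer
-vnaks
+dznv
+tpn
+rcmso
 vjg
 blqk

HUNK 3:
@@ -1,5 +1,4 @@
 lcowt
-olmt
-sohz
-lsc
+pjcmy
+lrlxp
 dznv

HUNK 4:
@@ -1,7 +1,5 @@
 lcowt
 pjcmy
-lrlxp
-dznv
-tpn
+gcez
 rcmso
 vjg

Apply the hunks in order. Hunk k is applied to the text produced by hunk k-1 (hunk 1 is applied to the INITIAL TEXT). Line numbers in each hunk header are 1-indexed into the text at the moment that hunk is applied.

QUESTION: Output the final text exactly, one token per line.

Hunk 1: at line 2 remove [bvmr] add [lsc] -> 10 lines: lcowt olmt sohz lsc bvtm uer vnaks vjg blqk xlu
Hunk 2: at line 3 remove [bvtm,uer,vnaks] add [dznv,tpn,rcmso] -> 10 lines: lcowt olmt sohz lsc dznv tpn rcmso vjg blqk xlu
Hunk 3: at line 1 remove [olmt,sohz,lsc] add [pjcmy,lrlxp] -> 9 lines: lcowt pjcmy lrlxp dznv tpn rcmso vjg blqk xlu
Hunk 4: at line 1 remove [lrlxp,dznv,tpn] add [gcez] -> 7 lines: lcowt pjcmy gcez rcmso vjg blqk xlu

Answer: lcowt
pjcmy
gcez
rcmso
vjg
blqk
xlu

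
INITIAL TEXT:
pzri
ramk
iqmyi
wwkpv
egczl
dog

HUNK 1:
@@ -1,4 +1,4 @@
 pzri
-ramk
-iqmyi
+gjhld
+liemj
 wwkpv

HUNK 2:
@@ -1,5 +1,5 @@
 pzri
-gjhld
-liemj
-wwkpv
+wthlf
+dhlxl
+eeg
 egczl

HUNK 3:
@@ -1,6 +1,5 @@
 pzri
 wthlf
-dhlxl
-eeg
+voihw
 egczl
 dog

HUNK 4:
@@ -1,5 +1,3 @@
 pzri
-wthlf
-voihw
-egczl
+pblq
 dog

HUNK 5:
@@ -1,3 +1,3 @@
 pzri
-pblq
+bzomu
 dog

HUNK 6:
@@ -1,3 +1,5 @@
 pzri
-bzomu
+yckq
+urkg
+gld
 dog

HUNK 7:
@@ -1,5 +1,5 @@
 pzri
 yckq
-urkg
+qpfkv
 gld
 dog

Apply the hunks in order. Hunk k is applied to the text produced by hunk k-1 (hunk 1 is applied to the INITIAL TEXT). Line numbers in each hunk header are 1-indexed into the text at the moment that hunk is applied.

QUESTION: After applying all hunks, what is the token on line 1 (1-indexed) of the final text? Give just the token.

Answer: pzri

Derivation:
Hunk 1: at line 1 remove [ramk,iqmyi] add [gjhld,liemj] -> 6 lines: pzri gjhld liemj wwkpv egczl dog
Hunk 2: at line 1 remove [gjhld,liemj,wwkpv] add [wthlf,dhlxl,eeg] -> 6 lines: pzri wthlf dhlxl eeg egczl dog
Hunk 3: at line 1 remove [dhlxl,eeg] add [voihw] -> 5 lines: pzri wthlf voihw egczl dog
Hunk 4: at line 1 remove [wthlf,voihw,egczl] add [pblq] -> 3 lines: pzri pblq dog
Hunk 5: at line 1 remove [pblq] add [bzomu] -> 3 lines: pzri bzomu dog
Hunk 6: at line 1 remove [bzomu] add [yckq,urkg,gld] -> 5 lines: pzri yckq urkg gld dog
Hunk 7: at line 1 remove [urkg] add [qpfkv] -> 5 lines: pzri yckq qpfkv gld dog
Final line 1: pzri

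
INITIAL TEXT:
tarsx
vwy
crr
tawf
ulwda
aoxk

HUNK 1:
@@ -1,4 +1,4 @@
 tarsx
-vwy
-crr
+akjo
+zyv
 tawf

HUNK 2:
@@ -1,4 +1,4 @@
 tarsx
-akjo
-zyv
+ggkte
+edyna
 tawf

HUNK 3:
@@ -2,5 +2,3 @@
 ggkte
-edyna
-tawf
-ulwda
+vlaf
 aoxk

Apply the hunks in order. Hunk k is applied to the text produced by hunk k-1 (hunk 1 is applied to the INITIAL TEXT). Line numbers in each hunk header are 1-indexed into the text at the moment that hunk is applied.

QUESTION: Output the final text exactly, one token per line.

Hunk 1: at line 1 remove [vwy,crr] add [akjo,zyv] -> 6 lines: tarsx akjo zyv tawf ulwda aoxk
Hunk 2: at line 1 remove [akjo,zyv] add [ggkte,edyna] -> 6 lines: tarsx ggkte edyna tawf ulwda aoxk
Hunk 3: at line 2 remove [edyna,tawf,ulwda] add [vlaf] -> 4 lines: tarsx ggkte vlaf aoxk

Answer: tarsx
ggkte
vlaf
aoxk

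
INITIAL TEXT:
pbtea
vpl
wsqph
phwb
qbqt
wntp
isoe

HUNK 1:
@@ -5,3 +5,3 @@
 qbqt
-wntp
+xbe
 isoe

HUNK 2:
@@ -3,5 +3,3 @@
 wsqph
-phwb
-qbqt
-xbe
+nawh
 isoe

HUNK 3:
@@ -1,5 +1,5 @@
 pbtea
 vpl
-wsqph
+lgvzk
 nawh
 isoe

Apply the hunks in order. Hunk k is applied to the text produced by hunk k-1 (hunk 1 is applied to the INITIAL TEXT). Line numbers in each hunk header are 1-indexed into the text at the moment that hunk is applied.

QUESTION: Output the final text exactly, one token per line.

Answer: pbtea
vpl
lgvzk
nawh
isoe

Derivation:
Hunk 1: at line 5 remove [wntp] add [xbe] -> 7 lines: pbtea vpl wsqph phwb qbqt xbe isoe
Hunk 2: at line 3 remove [phwb,qbqt,xbe] add [nawh] -> 5 lines: pbtea vpl wsqph nawh isoe
Hunk 3: at line 1 remove [wsqph] add [lgvzk] -> 5 lines: pbtea vpl lgvzk nawh isoe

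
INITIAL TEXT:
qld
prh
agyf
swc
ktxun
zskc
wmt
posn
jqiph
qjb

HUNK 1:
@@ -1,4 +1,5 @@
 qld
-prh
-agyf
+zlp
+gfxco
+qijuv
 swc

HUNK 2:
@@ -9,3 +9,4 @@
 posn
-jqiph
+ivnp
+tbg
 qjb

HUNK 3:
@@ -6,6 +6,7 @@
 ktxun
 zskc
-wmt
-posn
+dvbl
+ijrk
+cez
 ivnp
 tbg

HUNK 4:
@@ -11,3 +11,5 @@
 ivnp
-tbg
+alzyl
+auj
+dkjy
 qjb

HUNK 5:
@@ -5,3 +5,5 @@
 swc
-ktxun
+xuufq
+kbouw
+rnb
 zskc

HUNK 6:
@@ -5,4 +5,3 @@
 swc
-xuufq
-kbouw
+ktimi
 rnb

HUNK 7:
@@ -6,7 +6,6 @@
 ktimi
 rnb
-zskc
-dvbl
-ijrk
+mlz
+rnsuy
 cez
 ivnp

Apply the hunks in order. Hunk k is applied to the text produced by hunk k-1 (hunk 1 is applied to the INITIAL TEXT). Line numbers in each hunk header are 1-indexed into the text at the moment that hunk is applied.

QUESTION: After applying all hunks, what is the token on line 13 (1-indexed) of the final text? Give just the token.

Hunk 1: at line 1 remove [prh,agyf] add [zlp,gfxco,qijuv] -> 11 lines: qld zlp gfxco qijuv swc ktxun zskc wmt posn jqiph qjb
Hunk 2: at line 9 remove [jqiph] add [ivnp,tbg] -> 12 lines: qld zlp gfxco qijuv swc ktxun zskc wmt posn ivnp tbg qjb
Hunk 3: at line 6 remove [wmt,posn] add [dvbl,ijrk,cez] -> 13 lines: qld zlp gfxco qijuv swc ktxun zskc dvbl ijrk cez ivnp tbg qjb
Hunk 4: at line 11 remove [tbg] add [alzyl,auj,dkjy] -> 15 lines: qld zlp gfxco qijuv swc ktxun zskc dvbl ijrk cez ivnp alzyl auj dkjy qjb
Hunk 5: at line 5 remove [ktxun] add [xuufq,kbouw,rnb] -> 17 lines: qld zlp gfxco qijuv swc xuufq kbouw rnb zskc dvbl ijrk cez ivnp alzyl auj dkjy qjb
Hunk 6: at line 5 remove [xuufq,kbouw] add [ktimi] -> 16 lines: qld zlp gfxco qijuv swc ktimi rnb zskc dvbl ijrk cez ivnp alzyl auj dkjy qjb
Hunk 7: at line 6 remove [zskc,dvbl,ijrk] add [mlz,rnsuy] -> 15 lines: qld zlp gfxco qijuv swc ktimi rnb mlz rnsuy cez ivnp alzyl auj dkjy qjb
Final line 13: auj

Answer: auj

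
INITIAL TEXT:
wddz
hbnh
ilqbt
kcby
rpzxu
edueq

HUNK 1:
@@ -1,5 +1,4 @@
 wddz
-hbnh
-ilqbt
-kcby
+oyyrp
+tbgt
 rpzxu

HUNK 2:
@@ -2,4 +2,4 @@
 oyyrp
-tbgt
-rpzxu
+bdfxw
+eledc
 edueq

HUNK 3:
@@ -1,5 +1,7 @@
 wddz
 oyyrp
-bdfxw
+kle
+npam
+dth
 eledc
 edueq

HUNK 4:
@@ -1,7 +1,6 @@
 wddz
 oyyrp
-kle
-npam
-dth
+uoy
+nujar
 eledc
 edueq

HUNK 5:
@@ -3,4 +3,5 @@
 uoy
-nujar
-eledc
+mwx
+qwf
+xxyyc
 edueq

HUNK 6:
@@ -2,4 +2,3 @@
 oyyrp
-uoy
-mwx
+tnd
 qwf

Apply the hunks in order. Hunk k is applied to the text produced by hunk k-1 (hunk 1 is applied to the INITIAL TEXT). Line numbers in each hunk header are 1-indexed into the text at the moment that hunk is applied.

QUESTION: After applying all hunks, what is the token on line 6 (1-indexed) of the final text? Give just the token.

Answer: edueq

Derivation:
Hunk 1: at line 1 remove [hbnh,ilqbt,kcby] add [oyyrp,tbgt] -> 5 lines: wddz oyyrp tbgt rpzxu edueq
Hunk 2: at line 2 remove [tbgt,rpzxu] add [bdfxw,eledc] -> 5 lines: wddz oyyrp bdfxw eledc edueq
Hunk 3: at line 1 remove [bdfxw] add [kle,npam,dth] -> 7 lines: wddz oyyrp kle npam dth eledc edueq
Hunk 4: at line 1 remove [kle,npam,dth] add [uoy,nujar] -> 6 lines: wddz oyyrp uoy nujar eledc edueq
Hunk 5: at line 3 remove [nujar,eledc] add [mwx,qwf,xxyyc] -> 7 lines: wddz oyyrp uoy mwx qwf xxyyc edueq
Hunk 6: at line 2 remove [uoy,mwx] add [tnd] -> 6 lines: wddz oyyrp tnd qwf xxyyc edueq
Final line 6: edueq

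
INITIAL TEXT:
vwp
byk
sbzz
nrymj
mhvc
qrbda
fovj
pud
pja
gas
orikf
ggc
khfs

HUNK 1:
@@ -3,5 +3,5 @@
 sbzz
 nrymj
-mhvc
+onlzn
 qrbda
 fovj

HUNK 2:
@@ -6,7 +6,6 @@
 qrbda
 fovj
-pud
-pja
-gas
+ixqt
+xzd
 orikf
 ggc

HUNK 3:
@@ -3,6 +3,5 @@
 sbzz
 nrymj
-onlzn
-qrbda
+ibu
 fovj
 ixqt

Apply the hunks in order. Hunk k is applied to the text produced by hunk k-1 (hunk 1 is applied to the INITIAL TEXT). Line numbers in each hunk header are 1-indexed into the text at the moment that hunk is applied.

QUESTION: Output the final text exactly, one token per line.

Hunk 1: at line 3 remove [mhvc] add [onlzn] -> 13 lines: vwp byk sbzz nrymj onlzn qrbda fovj pud pja gas orikf ggc khfs
Hunk 2: at line 6 remove [pud,pja,gas] add [ixqt,xzd] -> 12 lines: vwp byk sbzz nrymj onlzn qrbda fovj ixqt xzd orikf ggc khfs
Hunk 3: at line 3 remove [onlzn,qrbda] add [ibu] -> 11 lines: vwp byk sbzz nrymj ibu fovj ixqt xzd orikf ggc khfs

Answer: vwp
byk
sbzz
nrymj
ibu
fovj
ixqt
xzd
orikf
ggc
khfs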